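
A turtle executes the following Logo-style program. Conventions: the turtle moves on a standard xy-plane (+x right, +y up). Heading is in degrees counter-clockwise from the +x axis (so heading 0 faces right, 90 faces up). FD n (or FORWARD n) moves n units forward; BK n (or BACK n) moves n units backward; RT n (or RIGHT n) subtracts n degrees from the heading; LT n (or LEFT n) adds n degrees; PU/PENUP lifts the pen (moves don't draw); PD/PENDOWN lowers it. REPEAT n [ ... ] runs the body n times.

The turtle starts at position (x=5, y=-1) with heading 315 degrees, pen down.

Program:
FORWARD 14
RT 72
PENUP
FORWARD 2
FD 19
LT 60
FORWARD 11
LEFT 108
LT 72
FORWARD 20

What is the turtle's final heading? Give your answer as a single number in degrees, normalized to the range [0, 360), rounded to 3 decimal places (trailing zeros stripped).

Executing turtle program step by step:
Start: pos=(5,-1), heading=315, pen down
FD 14: (5,-1) -> (14.899,-10.899) [heading=315, draw]
RT 72: heading 315 -> 243
PU: pen up
FD 2: (14.899,-10.899) -> (13.992,-12.682) [heading=243, move]
FD 19: (13.992,-12.682) -> (5.366,-29.611) [heading=243, move]
LT 60: heading 243 -> 303
FD 11: (5.366,-29.611) -> (11.357,-38.836) [heading=303, move]
LT 108: heading 303 -> 51
LT 72: heading 51 -> 123
FD 20: (11.357,-38.836) -> (0.464,-22.063) [heading=123, move]
Final: pos=(0.464,-22.063), heading=123, 1 segment(s) drawn

Answer: 123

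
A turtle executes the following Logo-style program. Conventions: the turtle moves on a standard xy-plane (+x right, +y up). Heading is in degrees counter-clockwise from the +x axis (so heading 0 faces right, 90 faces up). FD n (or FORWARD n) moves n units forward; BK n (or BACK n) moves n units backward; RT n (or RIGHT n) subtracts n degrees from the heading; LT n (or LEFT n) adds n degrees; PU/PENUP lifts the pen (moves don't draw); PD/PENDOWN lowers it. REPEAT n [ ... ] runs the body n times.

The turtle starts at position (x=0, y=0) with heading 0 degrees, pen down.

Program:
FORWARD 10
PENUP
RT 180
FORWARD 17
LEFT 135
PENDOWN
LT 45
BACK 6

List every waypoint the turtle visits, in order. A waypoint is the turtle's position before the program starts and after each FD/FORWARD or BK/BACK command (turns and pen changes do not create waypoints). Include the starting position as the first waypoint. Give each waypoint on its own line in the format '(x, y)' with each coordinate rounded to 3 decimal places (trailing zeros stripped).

Executing turtle program step by step:
Start: pos=(0,0), heading=0, pen down
FD 10: (0,0) -> (10,0) [heading=0, draw]
PU: pen up
RT 180: heading 0 -> 180
FD 17: (10,0) -> (-7,0) [heading=180, move]
LT 135: heading 180 -> 315
PD: pen down
LT 45: heading 315 -> 0
BK 6: (-7,0) -> (-13,0) [heading=0, draw]
Final: pos=(-13,0), heading=0, 2 segment(s) drawn
Waypoints (4 total):
(0, 0)
(10, 0)
(-7, 0)
(-13, 0)

Answer: (0, 0)
(10, 0)
(-7, 0)
(-13, 0)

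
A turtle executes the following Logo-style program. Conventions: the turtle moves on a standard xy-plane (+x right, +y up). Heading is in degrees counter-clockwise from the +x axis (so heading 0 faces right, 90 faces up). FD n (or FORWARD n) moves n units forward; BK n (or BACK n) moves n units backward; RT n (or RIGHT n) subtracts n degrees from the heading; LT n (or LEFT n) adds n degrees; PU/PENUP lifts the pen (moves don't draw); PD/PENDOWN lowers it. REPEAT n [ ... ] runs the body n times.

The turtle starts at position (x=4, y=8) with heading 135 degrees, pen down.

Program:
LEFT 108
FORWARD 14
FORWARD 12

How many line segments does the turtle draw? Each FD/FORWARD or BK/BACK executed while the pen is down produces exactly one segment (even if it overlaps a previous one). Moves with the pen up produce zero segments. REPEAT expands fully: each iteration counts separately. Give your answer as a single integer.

Answer: 2

Derivation:
Executing turtle program step by step:
Start: pos=(4,8), heading=135, pen down
LT 108: heading 135 -> 243
FD 14: (4,8) -> (-2.356,-4.474) [heading=243, draw]
FD 12: (-2.356,-4.474) -> (-7.804,-15.166) [heading=243, draw]
Final: pos=(-7.804,-15.166), heading=243, 2 segment(s) drawn
Segments drawn: 2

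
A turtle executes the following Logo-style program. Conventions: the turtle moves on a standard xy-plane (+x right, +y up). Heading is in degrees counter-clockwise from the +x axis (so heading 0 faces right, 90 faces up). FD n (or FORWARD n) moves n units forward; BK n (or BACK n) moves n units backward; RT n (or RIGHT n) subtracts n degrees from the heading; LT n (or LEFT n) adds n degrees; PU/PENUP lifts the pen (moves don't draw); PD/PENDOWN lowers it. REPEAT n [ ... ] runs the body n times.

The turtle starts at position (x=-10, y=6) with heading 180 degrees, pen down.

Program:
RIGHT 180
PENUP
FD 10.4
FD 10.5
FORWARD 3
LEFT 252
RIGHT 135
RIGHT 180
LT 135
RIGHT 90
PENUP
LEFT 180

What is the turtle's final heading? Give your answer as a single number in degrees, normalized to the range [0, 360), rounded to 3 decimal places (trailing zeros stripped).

Answer: 162

Derivation:
Executing turtle program step by step:
Start: pos=(-10,6), heading=180, pen down
RT 180: heading 180 -> 0
PU: pen up
FD 10.4: (-10,6) -> (0.4,6) [heading=0, move]
FD 10.5: (0.4,6) -> (10.9,6) [heading=0, move]
FD 3: (10.9,6) -> (13.9,6) [heading=0, move]
LT 252: heading 0 -> 252
RT 135: heading 252 -> 117
RT 180: heading 117 -> 297
LT 135: heading 297 -> 72
RT 90: heading 72 -> 342
PU: pen up
LT 180: heading 342 -> 162
Final: pos=(13.9,6), heading=162, 0 segment(s) drawn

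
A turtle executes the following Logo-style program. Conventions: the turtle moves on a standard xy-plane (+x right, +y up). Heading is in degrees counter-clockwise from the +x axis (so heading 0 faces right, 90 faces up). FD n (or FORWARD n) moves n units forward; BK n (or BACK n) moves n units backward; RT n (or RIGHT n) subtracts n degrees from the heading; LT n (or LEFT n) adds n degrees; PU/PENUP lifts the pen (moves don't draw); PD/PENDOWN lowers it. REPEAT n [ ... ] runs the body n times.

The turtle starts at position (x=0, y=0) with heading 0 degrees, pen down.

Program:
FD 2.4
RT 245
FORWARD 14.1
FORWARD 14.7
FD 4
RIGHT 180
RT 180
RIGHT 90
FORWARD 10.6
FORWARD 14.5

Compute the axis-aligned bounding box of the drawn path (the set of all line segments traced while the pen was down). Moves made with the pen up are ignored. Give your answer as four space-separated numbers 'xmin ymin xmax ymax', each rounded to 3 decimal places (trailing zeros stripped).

Answer: -11.462 0 11.286 40.335

Derivation:
Executing turtle program step by step:
Start: pos=(0,0), heading=0, pen down
FD 2.4: (0,0) -> (2.4,0) [heading=0, draw]
RT 245: heading 0 -> 115
FD 14.1: (2.4,0) -> (-3.559,12.779) [heading=115, draw]
FD 14.7: (-3.559,12.779) -> (-9.771,26.102) [heading=115, draw]
FD 4: (-9.771,26.102) -> (-11.462,29.727) [heading=115, draw]
RT 180: heading 115 -> 295
RT 180: heading 295 -> 115
RT 90: heading 115 -> 25
FD 10.6: (-11.462,29.727) -> (-1.855,34.207) [heading=25, draw]
FD 14.5: (-1.855,34.207) -> (11.286,40.335) [heading=25, draw]
Final: pos=(11.286,40.335), heading=25, 6 segment(s) drawn

Segment endpoints: x in {-11.462, -9.771, -3.559, -1.855, 0, 2.4, 11.286}, y in {0, 12.779, 26.102, 29.727, 34.207, 40.335}
xmin=-11.462, ymin=0, xmax=11.286, ymax=40.335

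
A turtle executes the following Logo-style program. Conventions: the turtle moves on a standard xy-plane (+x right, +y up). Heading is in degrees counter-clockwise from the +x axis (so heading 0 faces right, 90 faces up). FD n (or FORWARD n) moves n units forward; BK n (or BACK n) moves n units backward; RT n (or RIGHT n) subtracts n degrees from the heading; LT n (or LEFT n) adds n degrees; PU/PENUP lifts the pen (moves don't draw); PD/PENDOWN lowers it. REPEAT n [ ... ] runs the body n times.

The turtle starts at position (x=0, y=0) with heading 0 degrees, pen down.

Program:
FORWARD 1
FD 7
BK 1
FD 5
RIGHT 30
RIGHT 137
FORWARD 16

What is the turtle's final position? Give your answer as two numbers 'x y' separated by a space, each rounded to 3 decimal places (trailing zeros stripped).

Executing turtle program step by step:
Start: pos=(0,0), heading=0, pen down
FD 1: (0,0) -> (1,0) [heading=0, draw]
FD 7: (1,0) -> (8,0) [heading=0, draw]
BK 1: (8,0) -> (7,0) [heading=0, draw]
FD 5: (7,0) -> (12,0) [heading=0, draw]
RT 30: heading 0 -> 330
RT 137: heading 330 -> 193
FD 16: (12,0) -> (-3.59,-3.599) [heading=193, draw]
Final: pos=(-3.59,-3.599), heading=193, 5 segment(s) drawn

Answer: -3.59 -3.599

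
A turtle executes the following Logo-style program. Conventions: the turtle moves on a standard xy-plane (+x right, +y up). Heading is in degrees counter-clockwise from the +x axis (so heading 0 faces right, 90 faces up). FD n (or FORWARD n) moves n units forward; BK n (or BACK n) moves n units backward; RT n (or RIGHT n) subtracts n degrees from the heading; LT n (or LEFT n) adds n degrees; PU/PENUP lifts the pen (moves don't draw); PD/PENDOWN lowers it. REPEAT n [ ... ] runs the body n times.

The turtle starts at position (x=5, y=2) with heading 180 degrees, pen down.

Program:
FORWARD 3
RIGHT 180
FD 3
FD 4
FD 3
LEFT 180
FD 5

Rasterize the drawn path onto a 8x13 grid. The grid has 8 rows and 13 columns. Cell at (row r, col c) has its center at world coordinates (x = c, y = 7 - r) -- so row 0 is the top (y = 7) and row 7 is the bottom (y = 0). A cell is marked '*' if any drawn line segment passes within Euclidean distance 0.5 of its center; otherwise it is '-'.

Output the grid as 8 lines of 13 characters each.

Segment 0: (5,2) -> (2,2)
Segment 1: (2,2) -> (5,2)
Segment 2: (5,2) -> (9,2)
Segment 3: (9,2) -> (12,2)
Segment 4: (12,2) -> (7,2)

Answer: -------------
-------------
-------------
-------------
-------------
--***********
-------------
-------------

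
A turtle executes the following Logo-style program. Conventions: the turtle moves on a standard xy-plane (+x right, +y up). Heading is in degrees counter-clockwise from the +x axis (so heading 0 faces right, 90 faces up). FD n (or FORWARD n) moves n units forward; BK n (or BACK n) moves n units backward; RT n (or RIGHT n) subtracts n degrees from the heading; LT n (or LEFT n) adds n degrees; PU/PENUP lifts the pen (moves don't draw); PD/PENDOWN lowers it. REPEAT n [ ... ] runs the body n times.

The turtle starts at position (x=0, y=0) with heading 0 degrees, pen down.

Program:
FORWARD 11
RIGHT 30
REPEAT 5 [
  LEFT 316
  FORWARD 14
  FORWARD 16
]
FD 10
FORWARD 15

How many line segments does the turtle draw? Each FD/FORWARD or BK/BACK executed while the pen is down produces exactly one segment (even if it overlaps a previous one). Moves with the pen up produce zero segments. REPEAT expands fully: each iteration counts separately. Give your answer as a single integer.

Executing turtle program step by step:
Start: pos=(0,0), heading=0, pen down
FD 11: (0,0) -> (11,0) [heading=0, draw]
RT 30: heading 0 -> 330
REPEAT 5 [
  -- iteration 1/5 --
  LT 316: heading 330 -> 286
  FD 14: (11,0) -> (14.859,-13.458) [heading=286, draw]
  FD 16: (14.859,-13.458) -> (19.269,-28.838) [heading=286, draw]
  -- iteration 2/5 --
  LT 316: heading 286 -> 242
  FD 14: (19.269,-28.838) -> (12.697,-41.199) [heading=242, draw]
  FD 16: (12.697,-41.199) -> (5.185,-55.326) [heading=242, draw]
  -- iteration 3/5 --
  LT 316: heading 242 -> 198
  FD 14: (5.185,-55.326) -> (-8.13,-59.653) [heading=198, draw]
  FD 16: (-8.13,-59.653) -> (-23.347,-64.597) [heading=198, draw]
  -- iteration 4/5 --
  LT 316: heading 198 -> 154
  FD 14: (-23.347,-64.597) -> (-35.93,-58.46) [heading=154, draw]
  FD 16: (-35.93,-58.46) -> (-50.311,-51.446) [heading=154, draw]
  -- iteration 5/5 --
  LT 316: heading 154 -> 110
  FD 14: (-50.311,-51.446) -> (-55.099,-38.29) [heading=110, draw]
  FD 16: (-55.099,-38.29) -> (-60.571,-23.255) [heading=110, draw]
]
FD 10: (-60.571,-23.255) -> (-63.991,-13.858) [heading=110, draw]
FD 15: (-63.991,-13.858) -> (-69.122,0.237) [heading=110, draw]
Final: pos=(-69.122,0.237), heading=110, 13 segment(s) drawn
Segments drawn: 13

Answer: 13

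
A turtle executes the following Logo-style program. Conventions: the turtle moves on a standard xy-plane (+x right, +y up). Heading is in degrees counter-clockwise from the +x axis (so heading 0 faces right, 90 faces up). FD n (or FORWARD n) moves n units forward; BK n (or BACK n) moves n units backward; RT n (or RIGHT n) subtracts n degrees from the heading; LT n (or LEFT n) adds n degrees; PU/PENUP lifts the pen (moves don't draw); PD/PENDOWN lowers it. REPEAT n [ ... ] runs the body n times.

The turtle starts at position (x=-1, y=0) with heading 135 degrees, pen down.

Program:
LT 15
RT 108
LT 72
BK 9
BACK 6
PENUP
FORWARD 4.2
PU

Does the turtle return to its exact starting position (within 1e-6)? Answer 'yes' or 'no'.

Answer: no

Derivation:
Executing turtle program step by step:
Start: pos=(-1,0), heading=135, pen down
LT 15: heading 135 -> 150
RT 108: heading 150 -> 42
LT 72: heading 42 -> 114
BK 9: (-1,0) -> (2.661,-8.222) [heading=114, draw]
BK 6: (2.661,-8.222) -> (5.101,-13.703) [heading=114, draw]
PU: pen up
FD 4.2: (5.101,-13.703) -> (3.393,-9.866) [heading=114, move]
PU: pen up
Final: pos=(3.393,-9.866), heading=114, 2 segment(s) drawn

Start position: (-1, 0)
Final position: (3.393, -9.866)
Distance = 10.8; >= 1e-6 -> NOT closed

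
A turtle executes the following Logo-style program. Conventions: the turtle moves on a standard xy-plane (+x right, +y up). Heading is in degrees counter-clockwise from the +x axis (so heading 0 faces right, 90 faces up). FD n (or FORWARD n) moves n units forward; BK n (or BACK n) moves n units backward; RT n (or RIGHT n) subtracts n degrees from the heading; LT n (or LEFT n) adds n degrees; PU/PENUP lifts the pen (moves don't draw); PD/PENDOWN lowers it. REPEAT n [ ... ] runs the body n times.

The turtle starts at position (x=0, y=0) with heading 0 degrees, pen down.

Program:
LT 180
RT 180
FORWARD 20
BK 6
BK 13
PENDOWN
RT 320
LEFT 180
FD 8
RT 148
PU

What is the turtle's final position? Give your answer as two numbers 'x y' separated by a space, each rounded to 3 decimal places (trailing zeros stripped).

Executing turtle program step by step:
Start: pos=(0,0), heading=0, pen down
LT 180: heading 0 -> 180
RT 180: heading 180 -> 0
FD 20: (0,0) -> (20,0) [heading=0, draw]
BK 6: (20,0) -> (14,0) [heading=0, draw]
BK 13: (14,0) -> (1,0) [heading=0, draw]
PD: pen down
RT 320: heading 0 -> 40
LT 180: heading 40 -> 220
FD 8: (1,0) -> (-5.128,-5.142) [heading=220, draw]
RT 148: heading 220 -> 72
PU: pen up
Final: pos=(-5.128,-5.142), heading=72, 4 segment(s) drawn

Answer: -5.128 -5.142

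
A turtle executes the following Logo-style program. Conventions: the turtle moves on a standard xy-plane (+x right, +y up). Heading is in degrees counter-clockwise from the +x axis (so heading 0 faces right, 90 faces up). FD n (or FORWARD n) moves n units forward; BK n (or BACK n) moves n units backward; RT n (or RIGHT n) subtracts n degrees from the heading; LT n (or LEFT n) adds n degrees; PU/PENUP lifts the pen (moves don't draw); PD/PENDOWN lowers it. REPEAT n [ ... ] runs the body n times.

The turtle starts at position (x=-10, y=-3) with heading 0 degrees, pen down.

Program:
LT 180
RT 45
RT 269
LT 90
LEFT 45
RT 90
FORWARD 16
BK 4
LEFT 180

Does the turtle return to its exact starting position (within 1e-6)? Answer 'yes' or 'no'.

Executing turtle program step by step:
Start: pos=(-10,-3), heading=0, pen down
LT 180: heading 0 -> 180
RT 45: heading 180 -> 135
RT 269: heading 135 -> 226
LT 90: heading 226 -> 316
LT 45: heading 316 -> 1
RT 90: heading 1 -> 271
FD 16: (-10,-3) -> (-9.721,-18.998) [heading=271, draw]
BK 4: (-9.721,-18.998) -> (-9.791,-14.998) [heading=271, draw]
LT 180: heading 271 -> 91
Final: pos=(-9.791,-14.998), heading=91, 2 segment(s) drawn

Start position: (-10, -3)
Final position: (-9.791, -14.998)
Distance = 12; >= 1e-6 -> NOT closed

Answer: no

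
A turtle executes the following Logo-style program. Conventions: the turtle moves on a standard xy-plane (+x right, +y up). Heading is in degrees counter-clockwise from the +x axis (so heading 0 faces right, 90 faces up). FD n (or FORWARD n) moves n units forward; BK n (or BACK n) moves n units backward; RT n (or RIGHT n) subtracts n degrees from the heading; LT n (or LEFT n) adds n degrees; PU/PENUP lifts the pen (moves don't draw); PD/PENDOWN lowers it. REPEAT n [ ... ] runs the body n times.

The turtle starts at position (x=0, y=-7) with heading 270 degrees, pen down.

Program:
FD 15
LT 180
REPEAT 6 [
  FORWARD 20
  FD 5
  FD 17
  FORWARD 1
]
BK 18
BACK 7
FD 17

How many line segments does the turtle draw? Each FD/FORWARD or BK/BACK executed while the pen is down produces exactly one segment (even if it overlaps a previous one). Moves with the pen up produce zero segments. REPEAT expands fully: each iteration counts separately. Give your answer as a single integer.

Executing turtle program step by step:
Start: pos=(0,-7), heading=270, pen down
FD 15: (0,-7) -> (0,-22) [heading=270, draw]
LT 180: heading 270 -> 90
REPEAT 6 [
  -- iteration 1/6 --
  FD 20: (0,-22) -> (0,-2) [heading=90, draw]
  FD 5: (0,-2) -> (0,3) [heading=90, draw]
  FD 17: (0,3) -> (0,20) [heading=90, draw]
  FD 1: (0,20) -> (0,21) [heading=90, draw]
  -- iteration 2/6 --
  FD 20: (0,21) -> (0,41) [heading=90, draw]
  FD 5: (0,41) -> (0,46) [heading=90, draw]
  FD 17: (0,46) -> (0,63) [heading=90, draw]
  FD 1: (0,63) -> (0,64) [heading=90, draw]
  -- iteration 3/6 --
  FD 20: (0,64) -> (0,84) [heading=90, draw]
  FD 5: (0,84) -> (0,89) [heading=90, draw]
  FD 17: (0,89) -> (0,106) [heading=90, draw]
  FD 1: (0,106) -> (0,107) [heading=90, draw]
  -- iteration 4/6 --
  FD 20: (0,107) -> (0,127) [heading=90, draw]
  FD 5: (0,127) -> (0,132) [heading=90, draw]
  FD 17: (0,132) -> (0,149) [heading=90, draw]
  FD 1: (0,149) -> (0,150) [heading=90, draw]
  -- iteration 5/6 --
  FD 20: (0,150) -> (0,170) [heading=90, draw]
  FD 5: (0,170) -> (0,175) [heading=90, draw]
  FD 17: (0,175) -> (0,192) [heading=90, draw]
  FD 1: (0,192) -> (0,193) [heading=90, draw]
  -- iteration 6/6 --
  FD 20: (0,193) -> (0,213) [heading=90, draw]
  FD 5: (0,213) -> (0,218) [heading=90, draw]
  FD 17: (0,218) -> (0,235) [heading=90, draw]
  FD 1: (0,235) -> (0,236) [heading=90, draw]
]
BK 18: (0,236) -> (0,218) [heading=90, draw]
BK 7: (0,218) -> (0,211) [heading=90, draw]
FD 17: (0,211) -> (0,228) [heading=90, draw]
Final: pos=(0,228), heading=90, 28 segment(s) drawn
Segments drawn: 28

Answer: 28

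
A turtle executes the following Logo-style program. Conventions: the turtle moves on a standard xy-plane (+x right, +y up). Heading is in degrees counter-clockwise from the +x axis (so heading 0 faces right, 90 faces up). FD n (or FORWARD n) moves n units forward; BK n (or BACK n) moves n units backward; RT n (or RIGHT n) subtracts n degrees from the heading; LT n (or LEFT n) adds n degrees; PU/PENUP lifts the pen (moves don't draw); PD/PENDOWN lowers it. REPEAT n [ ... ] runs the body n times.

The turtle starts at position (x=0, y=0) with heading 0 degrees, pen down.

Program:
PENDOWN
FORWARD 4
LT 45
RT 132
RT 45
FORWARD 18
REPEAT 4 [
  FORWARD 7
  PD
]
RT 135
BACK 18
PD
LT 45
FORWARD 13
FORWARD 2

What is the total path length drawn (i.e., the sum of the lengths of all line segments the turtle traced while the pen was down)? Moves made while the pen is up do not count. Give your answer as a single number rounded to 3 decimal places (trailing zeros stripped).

Answer: 83

Derivation:
Executing turtle program step by step:
Start: pos=(0,0), heading=0, pen down
PD: pen down
FD 4: (0,0) -> (4,0) [heading=0, draw]
LT 45: heading 0 -> 45
RT 132: heading 45 -> 273
RT 45: heading 273 -> 228
FD 18: (4,0) -> (-8.044,-13.377) [heading=228, draw]
REPEAT 4 [
  -- iteration 1/4 --
  FD 7: (-8.044,-13.377) -> (-12.728,-18.579) [heading=228, draw]
  PD: pen down
  -- iteration 2/4 --
  FD 7: (-12.728,-18.579) -> (-17.412,-23.781) [heading=228, draw]
  PD: pen down
  -- iteration 3/4 --
  FD 7: (-17.412,-23.781) -> (-22.096,-28.983) [heading=228, draw]
  PD: pen down
  -- iteration 4/4 --
  FD 7: (-22.096,-28.983) -> (-26.78,-34.185) [heading=228, draw]
  PD: pen down
]
RT 135: heading 228 -> 93
BK 18: (-26.78,-34.185) -> (-25.838,-52.16) [heading=93, draw]
PD: pen down
LT 45: heading 93 -> 138
FD 13: (-25.838,-52.16) -> (-35.499,-43.461) [heading=138, draw]
FD 2: (-35.499,-43.461) -> (-36.985,-42.123) [heading=138, draw]
Final: pos=(-36.985,-42.123), heading=138, 9 segment(s) drawn

Segment lengths:
  seg 1: (0,0) -> (4,0), length = 4
  seg 2: (4,0) -> (-8.044,-13.377), length = 18
  seg 3: (-8.044,-13.377) -> (-12.728,-18.579), length = 7
  seg 4: (-12.728,-18.579) -> (-17.412,-23.781), length = 7
  seg 5: (-17.412,-23.781) -> (-22.096,-28.983), length = 7
  seg 6: (-22.096,-28.983) -> (-26.78,-34.185), length = 7
  seg 7: (-26.78,-34.185) -> (-25.838,-52.16), length = 18
  seg 8: (-25.838,-52.16) -> (-35.499,-43.461), length = 13
  seg 9: (-35.499,-43.461) -> (-36.985,-42.123), length = 2
Total = 83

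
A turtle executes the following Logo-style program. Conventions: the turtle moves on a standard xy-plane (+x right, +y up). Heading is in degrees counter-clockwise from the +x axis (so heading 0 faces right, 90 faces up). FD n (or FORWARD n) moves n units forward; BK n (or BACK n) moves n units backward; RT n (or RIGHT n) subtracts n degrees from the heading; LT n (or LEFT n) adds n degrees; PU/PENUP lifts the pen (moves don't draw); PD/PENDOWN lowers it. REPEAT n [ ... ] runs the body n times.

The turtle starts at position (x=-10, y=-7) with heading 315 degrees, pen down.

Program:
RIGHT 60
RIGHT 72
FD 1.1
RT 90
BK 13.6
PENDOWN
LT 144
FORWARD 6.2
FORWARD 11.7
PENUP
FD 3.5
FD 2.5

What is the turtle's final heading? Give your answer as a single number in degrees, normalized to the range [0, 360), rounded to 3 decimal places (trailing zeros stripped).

Executing turtle program step by step:
Start: pos=(-10,-7), heading=315, pen down
RT 60: heading 315 -> 255
RT 72: heading 255 -> 183
FD 1.1: (-10,-7) -> (-11.098,-7.058) [heading=183, draw]
RT 90: heading 183 -> 93
BK 13.6: (-11.098,-7.058) -> (-10.387,-20.639) [heading=93, draw]
PD: pen down
LT 144: heading 93 -> 237
FD 6.2: (-10.387,-20.639) -> (-13.763,-25.839) [heading=237, draw]
FD 11.7: (-13.763,-25.839) -> (-20.136,-35.651) [heading=237, draw]
PU: pen up
FD 3.5: (-20.136,-35.651) -> (-22.042,-38.586) [heading=237, move]
FD 2.5: (-22.042,-38.586) -> (-23.404,-40.683) [heading=237, move]
Final: pos=(-23.404,-40.683), heading=237, 4 segment(s) drawn

Answer: 237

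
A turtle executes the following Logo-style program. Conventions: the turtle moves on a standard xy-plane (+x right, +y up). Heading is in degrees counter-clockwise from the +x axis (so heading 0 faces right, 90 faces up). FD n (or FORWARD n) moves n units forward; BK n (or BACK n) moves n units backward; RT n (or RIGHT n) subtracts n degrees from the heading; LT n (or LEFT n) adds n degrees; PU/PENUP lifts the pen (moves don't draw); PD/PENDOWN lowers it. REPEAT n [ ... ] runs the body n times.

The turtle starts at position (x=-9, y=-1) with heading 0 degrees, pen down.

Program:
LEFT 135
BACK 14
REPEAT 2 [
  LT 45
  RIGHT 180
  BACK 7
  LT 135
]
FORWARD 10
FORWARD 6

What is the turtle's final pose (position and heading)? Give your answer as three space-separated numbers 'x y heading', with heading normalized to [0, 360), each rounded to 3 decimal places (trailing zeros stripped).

Answer: -24.414 0.414 135

Derivation:
Executing turtle program step by step:
Start: pos=(-9,-1), heading=0, pen down
LT 135: heading 0 -> 135
BK 14: (-9,-1) -> (0.899,-10.899) [heading=135, draw]
REPEAT 2 [
  -- iteration 1/2 --
  LT 45: heading 135 -> 180
  RT 180: heading 180 -> 0
  BK 7: (0.899,-10.899) -> (-6.101,-10.899) [heading=0, draw]
  LT 135: heading 0 -> 135
  -- iteration 2/2 --
  LT 45: heading 135 -> 180
  RT 180: heading 180 -> 0
  BK 7: (-6.101,-10.899) -> (-13.101,-10.899) [heading=0, draw]
  LT 135: heading 0 -> 135
]
FD 10: (-13.101,-10.899) -> (-20.172,-3.828) [heading=135, draw]
FD 6: (-20.172,-3.828) -> (-24.414,0.414) [heading=135, draw]
Final: pos=(-24.414,0.414), heading=135, 5 segment(s) drawn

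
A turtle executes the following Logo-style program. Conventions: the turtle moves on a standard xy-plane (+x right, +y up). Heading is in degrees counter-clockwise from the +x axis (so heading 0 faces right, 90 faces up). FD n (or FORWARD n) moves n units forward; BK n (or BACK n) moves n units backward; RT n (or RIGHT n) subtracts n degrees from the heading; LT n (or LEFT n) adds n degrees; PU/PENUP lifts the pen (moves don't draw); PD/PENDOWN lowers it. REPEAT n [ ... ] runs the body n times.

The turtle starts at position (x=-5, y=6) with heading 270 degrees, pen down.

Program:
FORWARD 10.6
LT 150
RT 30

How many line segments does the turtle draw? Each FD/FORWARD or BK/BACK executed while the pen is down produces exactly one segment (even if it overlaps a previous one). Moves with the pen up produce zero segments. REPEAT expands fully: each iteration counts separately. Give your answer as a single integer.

Answer: 1

Derivation:
Executing turtle program step by step:
Start: pos=(-5,6), heading=270, pen down
FD 10.6: (-5,6) -> (-5,-4.6) [heading=270, draw]
LT 150: heading 270 -> 60
RT 30: heading 60 -> 30
Final: pos=(-5,-4.6), heading=30, 1 segment(s) drawn
Segments drawn: 1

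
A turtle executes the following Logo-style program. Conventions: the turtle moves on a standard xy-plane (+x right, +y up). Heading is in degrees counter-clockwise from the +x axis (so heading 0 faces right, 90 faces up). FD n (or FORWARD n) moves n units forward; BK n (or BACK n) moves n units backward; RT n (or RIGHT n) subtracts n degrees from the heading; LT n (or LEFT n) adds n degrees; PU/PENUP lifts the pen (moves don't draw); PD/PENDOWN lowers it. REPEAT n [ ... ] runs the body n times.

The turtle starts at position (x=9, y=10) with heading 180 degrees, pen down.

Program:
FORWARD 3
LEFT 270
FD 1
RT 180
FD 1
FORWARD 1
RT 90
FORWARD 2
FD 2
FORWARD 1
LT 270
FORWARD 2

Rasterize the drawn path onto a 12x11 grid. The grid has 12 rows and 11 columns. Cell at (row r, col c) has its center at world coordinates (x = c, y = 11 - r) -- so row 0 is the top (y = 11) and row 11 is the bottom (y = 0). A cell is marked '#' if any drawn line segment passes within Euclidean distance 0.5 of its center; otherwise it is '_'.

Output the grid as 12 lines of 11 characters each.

Answer: _#____#____
_#____####_
_######____
___________
___________
___________
___________
___________
___________
___________
___________
___________

Derivation:
Segment 0: (9,10) -> (6,10)
Segment 1: (6,10) -> (6,11)
Segment 2: (6,11) -> (6,10)
Segment 3: (6,10) -> (6,9)
Segment 4: (6,9) -> (4,9)
Segment 5: (4,9) -> (2,9)
Segment 6: (2,9) -> (1,9)
Segment 7: (1,9) -> (1,11)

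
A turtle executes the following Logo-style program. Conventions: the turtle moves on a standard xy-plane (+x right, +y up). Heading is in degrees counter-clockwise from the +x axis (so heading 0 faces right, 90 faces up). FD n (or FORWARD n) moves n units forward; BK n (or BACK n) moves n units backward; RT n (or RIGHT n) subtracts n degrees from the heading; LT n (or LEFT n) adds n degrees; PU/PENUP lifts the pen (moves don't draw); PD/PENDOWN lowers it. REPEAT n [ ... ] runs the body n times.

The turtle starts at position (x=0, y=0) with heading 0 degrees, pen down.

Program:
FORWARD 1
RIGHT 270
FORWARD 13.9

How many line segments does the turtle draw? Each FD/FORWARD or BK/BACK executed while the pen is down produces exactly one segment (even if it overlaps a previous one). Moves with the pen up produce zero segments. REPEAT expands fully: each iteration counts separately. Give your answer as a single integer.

Executing turtle program step by step:
Start: pos=(0,0), heading=0, pen down
FD 1: (0,0) -> (1,0) [heading=0, draw]
RT 270: heading 0 -> 90
FD 13.9: (1,0) -> (1,13.9) [heading=90, draw]
Final: pos=(1,13.9), heading=90, 2 segment(s) drawn
Segments drawn: 2

Answer: 2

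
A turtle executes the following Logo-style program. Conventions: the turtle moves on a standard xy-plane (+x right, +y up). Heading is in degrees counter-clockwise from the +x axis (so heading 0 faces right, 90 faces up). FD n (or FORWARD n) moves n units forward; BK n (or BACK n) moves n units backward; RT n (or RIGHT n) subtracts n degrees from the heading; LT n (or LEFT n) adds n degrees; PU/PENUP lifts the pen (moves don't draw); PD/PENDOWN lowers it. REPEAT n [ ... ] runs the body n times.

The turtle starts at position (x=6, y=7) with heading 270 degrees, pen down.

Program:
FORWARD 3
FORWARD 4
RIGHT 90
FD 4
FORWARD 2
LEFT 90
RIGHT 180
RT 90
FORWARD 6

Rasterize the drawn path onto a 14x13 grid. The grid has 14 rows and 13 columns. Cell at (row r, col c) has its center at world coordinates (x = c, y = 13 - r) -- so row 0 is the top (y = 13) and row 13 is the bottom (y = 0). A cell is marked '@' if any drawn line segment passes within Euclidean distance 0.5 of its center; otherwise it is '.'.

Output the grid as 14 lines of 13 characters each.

Answer: .............
.............
.............
.............
.............
.............
......@......
......@......
......@......
......@......
......@......
......@......
......@......
@@@@@@@......

Derivation:
Segment 0: (6,7) -> (6,4)
Segment 1: (6,4) -> (6,0)
Segment 2: (6,0) -> (2,0)
Segment 3: (2,0) -> (-0,0)
Segment 4: (-0,0) -> (6,0)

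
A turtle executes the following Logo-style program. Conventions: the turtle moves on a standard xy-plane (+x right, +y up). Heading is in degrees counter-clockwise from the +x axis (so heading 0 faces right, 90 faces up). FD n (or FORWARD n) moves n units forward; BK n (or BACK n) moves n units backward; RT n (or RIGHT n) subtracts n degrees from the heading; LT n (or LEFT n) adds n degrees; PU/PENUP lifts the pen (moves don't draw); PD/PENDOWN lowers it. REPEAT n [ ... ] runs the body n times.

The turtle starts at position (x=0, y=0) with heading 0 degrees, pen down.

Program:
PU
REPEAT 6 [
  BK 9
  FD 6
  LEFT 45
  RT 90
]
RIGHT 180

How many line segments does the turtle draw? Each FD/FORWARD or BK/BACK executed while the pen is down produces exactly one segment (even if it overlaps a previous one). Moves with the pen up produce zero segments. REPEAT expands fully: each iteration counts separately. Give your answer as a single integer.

Answer: 0

Derivation:
Executing turtle program step by step:
Start: pos=(0,0), heading=0, pen down
PU: pen up
REPEAT 6 [
  -- iteration 1/6 --
  BK 9: (0,0) -> (-9,0) [heading=0, move]
  FD 6: (-9,0) -> (-3,0) [heading=0, move]
  LT 45: heading 0 -> 45
  RT 90: heading 45 -> 315
  -- iteration 2/6 --
  BK 9: (-3,0) -> (-9.364,6.364) [heading=315, move]
  FD 6: (-9.364,6.364) -> (-5.121,2.121) [heading=315, move]
  LT 45: heading 315 -> 0
  RT 90: heading 0 -> 270
  -- iteration 3/6 --
  BK 9: (-5.121,2.121) -> (-5.121,11.121) [heading=270, move]
  FD 6: (-5.121,11.121) -> (-5.121,5.121) [heading=270, move]
  LT 45: heading 270 -> 315
  RT 90: heading 315 -> 225
  -- iteration 4/6 --
  BK 9: (-5.121,5.121) -> (1.243,11.485) [heading=225, move]
  FD 6: (1.243,11.485) -> (-3,7.243) [heading=225, move]
  LT 45: heading 225 -> 270
  RT 90: heading 270 -> 180
  -- iteration 5/6 --
  BK 9: (-3,7.243) -> (6,7.243) [heading=180, move]
  FD 6: (6,7.243) -> (0,7.243) [heading=180, move]
  LT 45: heading 180 -> 225
  RT 90: heading 225 -> 135
  -- iteration 6/6 --
  BK 9: (0,7.243) -> (6.364,0.879) [heading=135, move]
  FD 6: (6.364,0.879) -> (2.121,5.121) [heading=135, move]
  LT 45: heading 135 -> 180
  RT 90: heading 180 -> 90
]
RT 180: heading 90 -> 270
Final: pos=(2.121,5.121), heading=270, 0 segment(s) drawn
Segments drawn: 0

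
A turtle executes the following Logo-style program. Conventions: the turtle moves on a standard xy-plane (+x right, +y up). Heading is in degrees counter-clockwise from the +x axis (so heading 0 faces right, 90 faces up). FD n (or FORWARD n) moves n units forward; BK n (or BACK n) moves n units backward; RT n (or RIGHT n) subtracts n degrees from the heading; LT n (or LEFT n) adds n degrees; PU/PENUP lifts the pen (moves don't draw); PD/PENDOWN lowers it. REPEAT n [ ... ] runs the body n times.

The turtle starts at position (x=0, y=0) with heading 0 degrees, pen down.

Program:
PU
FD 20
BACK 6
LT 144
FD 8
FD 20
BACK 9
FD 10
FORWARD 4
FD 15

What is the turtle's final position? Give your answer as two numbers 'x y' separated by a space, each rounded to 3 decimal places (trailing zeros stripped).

Executing turtle program step by step:
Start: pos=(0,0), heading=0, pen down
PU: pen up
FD 20: (0,0) -> (20,0) [heading=0, move]
BK 6: (20,0) -> (14,0) [heading=0, move]
LT 144: heading 0 -> 144
FD 8: (14,0) -> (7.528,4.702) [heading=144, move]
FD 20: (7.528,4.702) -> (-8.652,16.458) [heading=144, move]
BK 9: (-8.652,16.458) -> (-1.371,11.168) [heading=144, move]
FD 10: (-1.371,11.168) -> (-9.461,17.046) [heading=144, move]
FD 4: (-9.461,17.046) -> (-12.698,19.397) [heading=144, move]
FD 15: (-12.698,19.397) -> (-24.833,28.214) [heading=144, move]
Final: pos=(-24.833,28.214), heading=144, 0 segment(s) drawn

Answer: -24.833 28.214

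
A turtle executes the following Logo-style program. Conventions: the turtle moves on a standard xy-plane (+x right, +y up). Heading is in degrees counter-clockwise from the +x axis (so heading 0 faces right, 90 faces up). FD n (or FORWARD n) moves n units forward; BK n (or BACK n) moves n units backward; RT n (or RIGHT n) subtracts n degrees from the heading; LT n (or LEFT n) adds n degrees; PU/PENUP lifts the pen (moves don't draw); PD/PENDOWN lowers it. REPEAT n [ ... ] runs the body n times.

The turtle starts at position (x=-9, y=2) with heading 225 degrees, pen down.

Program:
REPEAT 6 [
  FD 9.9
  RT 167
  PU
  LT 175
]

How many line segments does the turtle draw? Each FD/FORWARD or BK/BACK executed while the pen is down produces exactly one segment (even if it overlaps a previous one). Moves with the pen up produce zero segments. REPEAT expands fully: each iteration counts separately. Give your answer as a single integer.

Executing turtle program step by step:
Start: pos=(-9,2), heading=225, pen down
REPEAT 6 [
  -- iteration 1/6 --
  FD 9.9: (-9,2) -> (-16,-5) [heading=225, draw]
  RT 167: heading 225 -> 58
  PU: pen up
  LT 175: heading 58 -> 233
  -- iteration 2/6 --
  FD 9.9: (-16,-5) -> (-21.958,-12.907) [heading=233, move]
  RT 167: heading 233 -> 66
  PU: pen up
  LT 175: heading 66 -> 241
  -- iteration 3/6 --
  FD 9.9: (-21.958,-12.907) -> (-26.758,-21.566) [heading=241, move]
  RT 167: heading 241 -> 74
  PU: pen up
  LT 175: heading 74 -> 249
  -- iteration 4/6 --
  FD 9.9: (-26.758,-21.566) -> (-30.306,-30.808) [heading=249, move]
  RT 167: heading 249 -> 82
  PU: pen up
  LT 175: heading 82 -> 257
  -- iteration 5/6 --
  FD 9.9: (-30.306,-30.808) -> (-32.533,-40.454) [heading=257, move]
  RT 167: heading 257 -> 90
  PU: pen up
  LT 175: heading 90 -> 265
  -- iteration 6/6 --
  FD 9.9: (-32.533,-40.454) -> (-33.396,-50.317) [heading=265, move]
  RT 167: heading 265 -> 98
  PU: pen up
  LT 175: heading 98 -> 273
]
Final: pos=(-33.396,-50.317), heading=273, 1 segment(s) drawn
Segments drawn: 1

Answer: 1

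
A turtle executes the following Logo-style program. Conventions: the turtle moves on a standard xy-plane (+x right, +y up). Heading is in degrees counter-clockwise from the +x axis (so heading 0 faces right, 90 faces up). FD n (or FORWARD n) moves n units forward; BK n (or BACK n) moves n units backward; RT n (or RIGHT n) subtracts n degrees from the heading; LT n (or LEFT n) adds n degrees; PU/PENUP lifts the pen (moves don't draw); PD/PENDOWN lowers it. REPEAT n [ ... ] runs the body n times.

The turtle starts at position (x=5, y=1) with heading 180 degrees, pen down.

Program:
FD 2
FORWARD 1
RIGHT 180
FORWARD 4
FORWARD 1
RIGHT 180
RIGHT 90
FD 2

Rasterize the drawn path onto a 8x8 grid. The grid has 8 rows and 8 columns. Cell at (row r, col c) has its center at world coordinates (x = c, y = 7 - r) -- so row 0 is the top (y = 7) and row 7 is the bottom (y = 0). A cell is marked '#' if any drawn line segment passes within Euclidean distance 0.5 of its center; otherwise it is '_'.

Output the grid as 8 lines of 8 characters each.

Answer: ________
________
________
________
_______#
_______#
__######
________

Derivation:
Segment 0: (5,1) -> (3,1)
Segment 1: (3,1) -> (2,1)
Segment 2: (2,1) -> (6,1)
Segment 3: (6,1) -> (7,1)
Segment 4: (7,1) -> (7,3)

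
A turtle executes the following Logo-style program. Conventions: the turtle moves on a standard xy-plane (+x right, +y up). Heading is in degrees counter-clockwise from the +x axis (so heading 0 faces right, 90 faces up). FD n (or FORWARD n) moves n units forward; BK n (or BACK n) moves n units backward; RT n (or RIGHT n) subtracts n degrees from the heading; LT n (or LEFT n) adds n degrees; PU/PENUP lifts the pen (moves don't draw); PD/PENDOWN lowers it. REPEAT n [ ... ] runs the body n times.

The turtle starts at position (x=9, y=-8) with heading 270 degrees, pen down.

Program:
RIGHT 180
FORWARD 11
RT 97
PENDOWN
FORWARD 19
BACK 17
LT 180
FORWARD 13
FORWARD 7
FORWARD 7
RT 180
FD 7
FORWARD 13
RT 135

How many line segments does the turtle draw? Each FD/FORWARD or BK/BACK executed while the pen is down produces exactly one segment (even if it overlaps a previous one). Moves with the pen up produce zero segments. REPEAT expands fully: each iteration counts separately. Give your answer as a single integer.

Executing turtle program step by step:
Start: pos=(9,-8), heading=270, pen down
RT 180: heading 270 -> 90
FD 11: (9,-8) -> (9,3) [heading=90, draw]
RT 97: heading 90 -> 353
PD: pen down
FD 19: (9,3) -> (27.858,0.684) [heading=353, draw]
BK 17: (27.858,0.684) -> (10.985,2.756) [heading=353, draw]
LT 180: heading 353 -> 173
FD 13: (10.985,2.756) -> (-1.918,4.341) [heading=173, draw]
FD 7: (-1.918,4.341) -> (-8.866,5.194) [heading=173, draw]
FD 7: (-8.866,5.194) -> (-15.814,6.047) [heading=173, draw]
RT 180: heading 173 -> 353
FD 7: (-15.814,6.047) -> (-8.866,5.194) [heading=353, draw]
FD 13: (-8.866,5.194) -> (4.037,3.609) [heading=353, draw]
RT 135: heading 353 -> 218
Final: pos=(4.037,3.609), heading=218, 8 segment(s) drawn
Segments drawn: 8

Answer: 8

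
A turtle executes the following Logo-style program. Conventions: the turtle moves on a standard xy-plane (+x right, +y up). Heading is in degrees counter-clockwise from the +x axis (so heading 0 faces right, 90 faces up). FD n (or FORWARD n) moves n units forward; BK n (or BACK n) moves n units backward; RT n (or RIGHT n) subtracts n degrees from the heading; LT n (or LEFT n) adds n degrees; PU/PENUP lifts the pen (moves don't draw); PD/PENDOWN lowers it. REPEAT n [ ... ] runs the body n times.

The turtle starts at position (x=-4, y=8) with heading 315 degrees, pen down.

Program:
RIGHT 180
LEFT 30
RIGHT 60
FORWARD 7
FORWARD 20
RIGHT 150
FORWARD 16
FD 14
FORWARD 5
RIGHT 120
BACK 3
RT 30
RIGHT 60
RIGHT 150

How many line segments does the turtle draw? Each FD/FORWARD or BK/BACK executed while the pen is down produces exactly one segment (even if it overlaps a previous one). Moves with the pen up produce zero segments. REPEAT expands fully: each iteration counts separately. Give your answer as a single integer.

Executing turtle program step by step:
Start: pos=(-4,8), heading=315, pen down
RT 180: heading 315 -> 135
LT 30: heading 135 -> 165
RT 60: heading 165 -> 105
FD 7: (-4,8) -> (-5.812,14.761) [heading=105, draw]
FD 20: (-5.812,14.761) -> (-10.988,34.08) [heading=105, draw]
RT 150: heading 105 -> 315
FD 16: (-10.988,34.08) -> (0.326,22.766) [heading=315, draw]
FD 14: (0.326,22.766) -> (10.225,12.867) [heading=315, draw]
FD 5: (10.225,12.867) -> (13.761,9.331) [heading=315, draw]
RT 120: heading 315 -> 195
BK 3: (13.761,9.331) -> (16.658,10.108) [heading=195, draw]
RT 30: heading 195 -> 165
RT 60: heading 165 -> 105
RT 150: heading 105 -> 315
Final: pos=(16.658,10.108), heading=315, 6 segment(s) drawn
Segments drawn: 6

Answer: 6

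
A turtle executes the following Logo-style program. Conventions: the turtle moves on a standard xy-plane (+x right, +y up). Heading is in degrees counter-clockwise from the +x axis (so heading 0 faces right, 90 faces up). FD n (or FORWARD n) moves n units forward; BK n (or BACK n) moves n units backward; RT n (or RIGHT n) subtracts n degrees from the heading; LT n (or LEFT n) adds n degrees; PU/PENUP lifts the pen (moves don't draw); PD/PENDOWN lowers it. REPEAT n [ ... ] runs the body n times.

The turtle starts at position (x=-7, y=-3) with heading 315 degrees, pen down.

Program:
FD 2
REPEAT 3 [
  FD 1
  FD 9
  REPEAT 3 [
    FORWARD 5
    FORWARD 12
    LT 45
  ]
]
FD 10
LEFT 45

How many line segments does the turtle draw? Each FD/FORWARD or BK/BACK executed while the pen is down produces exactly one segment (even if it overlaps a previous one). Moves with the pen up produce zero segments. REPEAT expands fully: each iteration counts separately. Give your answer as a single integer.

Executing turtle program step by step:
Start: pos=(-7,-3), heading=315, pen down
FD 2: (-7,-3) -> (-5.586,-4.414) [heading=315, draw]
REPEAT 3 [
  -- iteration 1/3 --
  FD 1: (-5.586,-4.414) -> (-4.879,-5.121) [heading=315, draw]
  FD 9: (-4.879,-5.121) -> (1.485,-11.485) [heading=315, draw]
  REPEAT 3 [
    -- iteration 1/3 --
    FD 5: (1.485,-11.485) -> (5.021,-15.021) [heading=315, draw]
    FD 12: (5.021,-15.021) -> (13.506,-23.506) [heading=315, draw]
    LT 45: heading 315 -> 0
    -- iteration 2/3 --
    FD 5: (13.506,-23.506) -> (18.506,-23.506) [heading=0, draw]
    FD 12: (18.506,-23.506) -> (30.506,-23.506) [heading=0, draw]
    LT 45: heading 0 -> 45
    -- iteration 3/3 --
    FD 5: (30.506,-23.506) -> (34.042,-19.971) [heading=45, draw]
    FD 12: (34.042,-19.971) -> (42.527,-11.485) [heading=45, draw]
    LT 45: heading 45 -> 90
  ]
  -- iteration 2/3 --
  FD 1: (42.527,-11.485) -> (42.527,-10.485) [heading=90, draw]
  FD 9: (42.527,-10.485) -> (42.527,-1.485) [heading=90, draw]
  REPEAT 3 [
    -- iteration 1/3 --
    FD 5: (42.527,-1.485) -> (42.527,3.515) [heading=90, draw]
    FD 12: (42.527,3.515) -> (42.527,15.515) [heading=90, draw]
    LT 45: heading 90 -> 135
    -- iteration 2/3 --
    FD 5: (42.527,15.515) -> (38.991,19.05) [heading=135, draw]
    FD 12: (38.991,19.05) -> (30.506,27.536) [heading=135, draw]
    LT 45: heading 135 -> 180
    -- iteration 3/3 --
    FD 5: (30.506,27.536) -> (25.506,27.536) [heading=180, draw]
    FD 12: (25.506,27.536) -> (13.506,27.536) [heading=180, draw]
    LT 45: heading 180 -> 225
  ]
  -- iteration 3/3 --
  FD 1: (13.506,27.536) -> (12.799,26.828) [heading=225, draw]
  FD 9: (12.799,26.828) -> (6.435,20.464) [heading=225, draw]
  REPEAT 3 [
    -- iteration 1/3 --
    FD 5: (6.435,20.464) -> (2.899,16.929) [heading=225, draw]
    FD 12: (2.899,16.929) -> (-5.586,8.444) [heading=225, draw]
    LT 45: heading 225 -> 270
    -- iteration 2/3 --
    FD 5: (-5.586,8.444) -> (-5.586,3.444) [heading=270, draw]
    FD 12: (-5.586,3.444) -> (-5.586,-8.556) [heading=270, draw]
    LT 45: heading 270 -> 315
    -- iteration 3/3 --
    FD 5: (-5.586,-8.556) -> (-2.05,-12.092) [heading=315, draw]
    FD 12: (-2.05,-12.092) -> (6.435,-20.577) [heading=315, draw]
    LT 45: heading 315 -> 0
  ]
]
FD 10: (6.435,-20.577) -> (16.435,-20.577) [heading=0, draw]
LT 45: heading 0 -> 45
Final: pos=(16.435,-20.577), heading=45, 26 segment(s) drawn
Segments drawn: 26

Answer: 26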